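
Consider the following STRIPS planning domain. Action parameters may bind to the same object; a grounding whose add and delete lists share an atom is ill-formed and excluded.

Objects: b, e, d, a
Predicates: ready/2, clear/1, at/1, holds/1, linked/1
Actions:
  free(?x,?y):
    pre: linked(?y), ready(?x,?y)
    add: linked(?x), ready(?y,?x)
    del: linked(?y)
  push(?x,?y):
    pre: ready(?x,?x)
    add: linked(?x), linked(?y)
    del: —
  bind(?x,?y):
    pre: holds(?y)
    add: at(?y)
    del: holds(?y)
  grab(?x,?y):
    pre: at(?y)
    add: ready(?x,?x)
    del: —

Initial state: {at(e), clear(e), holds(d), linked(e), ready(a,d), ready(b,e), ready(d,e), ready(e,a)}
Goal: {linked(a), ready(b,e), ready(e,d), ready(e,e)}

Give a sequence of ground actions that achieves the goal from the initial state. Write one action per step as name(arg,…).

1. free(d,e)  →  {at(e), clear(e), holds(d), linked(d), ready(a,d), ready(b,e), ready(d,e), ready(e,a), ready(e,d)}
2. free(a,d)  →  {at(e), clear(e), holds(d), linked(a), ready(a,d), ready(b,e), ready(d,a), ready(d,e), ready(e,a), ready(e,d)}
3. grab(e,e)  →  {at(e), clear(e), holds(d), linked(a), ready(a,d), ready(b,e), ready(d,a), ready(d,e), ready(e,a), ready(e,d), ready(e,e)}

free(d,e); free(a,d); grab(e,e)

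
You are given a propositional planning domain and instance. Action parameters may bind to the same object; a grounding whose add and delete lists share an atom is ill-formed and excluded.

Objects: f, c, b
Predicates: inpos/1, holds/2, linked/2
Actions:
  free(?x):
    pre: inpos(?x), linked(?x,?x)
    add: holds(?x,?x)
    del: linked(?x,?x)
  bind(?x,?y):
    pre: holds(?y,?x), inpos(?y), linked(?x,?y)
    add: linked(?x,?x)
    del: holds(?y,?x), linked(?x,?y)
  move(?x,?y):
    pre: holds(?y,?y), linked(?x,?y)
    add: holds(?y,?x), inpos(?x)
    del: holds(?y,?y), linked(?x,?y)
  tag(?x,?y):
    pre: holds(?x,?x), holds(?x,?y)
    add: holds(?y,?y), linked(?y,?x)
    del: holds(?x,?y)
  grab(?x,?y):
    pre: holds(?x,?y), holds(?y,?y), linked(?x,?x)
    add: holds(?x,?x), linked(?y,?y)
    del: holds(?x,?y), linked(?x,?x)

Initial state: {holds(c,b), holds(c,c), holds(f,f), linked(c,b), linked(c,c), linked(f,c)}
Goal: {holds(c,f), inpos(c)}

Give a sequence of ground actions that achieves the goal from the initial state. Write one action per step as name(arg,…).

tag(c,b); move(f,c); move(c,b)

1. tag(c,b)  →  {holds(b,b), holds(c,c), holds(f,f), linked(b,c), linked(c,b), linked(c,c), linked(f,c)}
2. move(f,c)  →  {holds(b,b), holds(c,f), holds(f,f), inpos(f), linked(b,c), linked(c,b), linked(c,c)}
3. move(c,b)  →  {holds(b,c), holds(c,f), holds(f,f), inpos(c), inpos(f), linked(b,c), linked(c,c)}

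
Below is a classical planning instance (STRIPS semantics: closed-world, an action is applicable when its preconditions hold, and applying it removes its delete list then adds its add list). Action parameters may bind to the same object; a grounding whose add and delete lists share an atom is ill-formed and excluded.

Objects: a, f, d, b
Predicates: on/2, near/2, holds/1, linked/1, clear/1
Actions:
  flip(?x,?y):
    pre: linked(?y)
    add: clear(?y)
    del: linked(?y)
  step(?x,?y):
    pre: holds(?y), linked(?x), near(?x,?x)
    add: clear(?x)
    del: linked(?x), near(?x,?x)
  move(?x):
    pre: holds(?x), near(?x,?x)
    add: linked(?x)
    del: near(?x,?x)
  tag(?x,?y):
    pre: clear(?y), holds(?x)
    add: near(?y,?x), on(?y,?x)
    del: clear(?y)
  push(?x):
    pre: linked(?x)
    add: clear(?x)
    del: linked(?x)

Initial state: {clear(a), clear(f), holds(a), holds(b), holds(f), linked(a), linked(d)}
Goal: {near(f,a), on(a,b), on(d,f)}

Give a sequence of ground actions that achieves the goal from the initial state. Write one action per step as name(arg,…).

1. flip(a,d)  →  {clear(a), clear(d), clear(f), holds(a), holds(b), holds(f), linked(a)}
2. tag(a,f)  →  {clear(a), clear(d), holds(a), holds(b), holds(f), linked(a), near(f,a), on(f,a)}
3. tag(f,d)  →  {clear(a), holds(a), holds(b), holds(f), linked(a), near(d,f), near(f,a), on(d,f), on(f,a)}
4. tag(b,a)  →  {holds(a), holds(b), holds(f), linked(a), near(a,b), near(d,f), near(f,a), on(a,b), on(d,f), on(f,a)}

flip(a,d); tag(a,f); tag(f,d); tag(b,a)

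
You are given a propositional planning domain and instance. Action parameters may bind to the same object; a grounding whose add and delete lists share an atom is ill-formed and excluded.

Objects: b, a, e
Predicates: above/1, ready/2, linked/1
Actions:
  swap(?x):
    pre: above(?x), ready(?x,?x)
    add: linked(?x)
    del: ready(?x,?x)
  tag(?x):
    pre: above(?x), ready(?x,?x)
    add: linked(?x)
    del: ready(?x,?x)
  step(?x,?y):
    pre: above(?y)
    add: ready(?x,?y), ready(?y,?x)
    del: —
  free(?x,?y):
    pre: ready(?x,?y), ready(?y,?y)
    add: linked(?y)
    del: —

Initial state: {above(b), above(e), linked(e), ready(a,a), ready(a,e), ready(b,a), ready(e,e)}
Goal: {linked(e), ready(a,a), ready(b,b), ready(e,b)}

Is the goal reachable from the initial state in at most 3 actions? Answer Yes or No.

1. step(b,b)  →  {above(b), above(e), linked(e), ready(a,a), ready(a,e), ready(b,a), ready(b,b), ready(e,e)}
2. step(b,e)  →  {above(b), above(e), linked(e), ready(a,a), ready(a,e), ready(b,a), ready(b,b), ready(b,e), ready(e,b), ready(e,e)}
optimal plan length = 2; 2 ≤ 3

Yes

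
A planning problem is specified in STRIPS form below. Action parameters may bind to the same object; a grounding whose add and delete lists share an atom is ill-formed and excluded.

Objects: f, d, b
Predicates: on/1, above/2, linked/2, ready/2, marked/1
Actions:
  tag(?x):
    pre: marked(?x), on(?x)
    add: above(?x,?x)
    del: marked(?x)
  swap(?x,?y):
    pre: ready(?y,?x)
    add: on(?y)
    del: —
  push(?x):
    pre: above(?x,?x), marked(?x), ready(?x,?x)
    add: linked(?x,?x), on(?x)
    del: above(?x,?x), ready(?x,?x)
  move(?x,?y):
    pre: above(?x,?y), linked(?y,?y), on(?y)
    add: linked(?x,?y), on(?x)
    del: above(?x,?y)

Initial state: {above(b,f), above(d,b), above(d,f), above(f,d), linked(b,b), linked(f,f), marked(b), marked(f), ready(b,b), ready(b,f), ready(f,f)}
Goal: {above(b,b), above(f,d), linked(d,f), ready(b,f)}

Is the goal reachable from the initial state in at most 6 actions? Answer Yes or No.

Yes

1. swap(f,f)  →  {above(b,f), above(d,b), above(d,f), above(f,d), linked(b,b), linked(f,f), marked(b), marked(f), on(f), ready(b,b), ready(b,f), ready(f,f)}
2. swap(f,b)  →  {above(b,f), above(d,b), above(d,f), above(f,d), linked(b,b), linked(f,f), marked(b), marked(f), on(b), on(f), ready(b,b), ready(b,f), ready(f,f)}
3. tag(b)  →  {above(b,b), above(b,f), above(d,b), above(d,f), above(f,d), linked(b,b), linked(f,f), marked(f), on(b), on(f), ready(b,b), ready(b,f), ready(f,f)}
4. move(d,f)  →  {above(b,b), above(b,f), above(d,b), above(f,d), linked(b,b), linked(d,f), linked(f,f), marked(f), on(b), on(d), on(f), ready(b,b), ready(b,f), ready(f,f)}
optimal plan length = 4; 4 ≤ 6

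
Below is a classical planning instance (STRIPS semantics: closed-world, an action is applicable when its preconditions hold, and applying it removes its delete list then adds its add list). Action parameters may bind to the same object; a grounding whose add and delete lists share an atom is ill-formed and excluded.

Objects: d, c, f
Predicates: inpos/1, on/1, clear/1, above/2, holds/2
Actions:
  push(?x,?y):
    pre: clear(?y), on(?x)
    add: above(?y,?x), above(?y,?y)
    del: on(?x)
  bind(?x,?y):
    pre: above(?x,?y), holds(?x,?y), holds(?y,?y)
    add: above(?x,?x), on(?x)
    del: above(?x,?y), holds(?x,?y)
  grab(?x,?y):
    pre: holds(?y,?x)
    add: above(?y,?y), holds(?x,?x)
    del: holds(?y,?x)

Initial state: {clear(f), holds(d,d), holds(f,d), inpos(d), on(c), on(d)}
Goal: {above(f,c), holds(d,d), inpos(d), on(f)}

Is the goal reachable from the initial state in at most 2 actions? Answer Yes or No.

1. push(d,f)  →  {above(f,d), above(f,f), clear(f), holds(d,d), holds(f,d), inpos(d), on(c)}
2. push(c,f)  →  {above(f,c), above(f,d), above(f,f), clear(f), holds(d,d), holds(f,d), inpos(d)}
3. bind(f,d)  →  {above(f,c), above(f,f), clear(f), holds(d,d), inpos(d), on(f)}
optimal plan length = 3; 3 > 2

No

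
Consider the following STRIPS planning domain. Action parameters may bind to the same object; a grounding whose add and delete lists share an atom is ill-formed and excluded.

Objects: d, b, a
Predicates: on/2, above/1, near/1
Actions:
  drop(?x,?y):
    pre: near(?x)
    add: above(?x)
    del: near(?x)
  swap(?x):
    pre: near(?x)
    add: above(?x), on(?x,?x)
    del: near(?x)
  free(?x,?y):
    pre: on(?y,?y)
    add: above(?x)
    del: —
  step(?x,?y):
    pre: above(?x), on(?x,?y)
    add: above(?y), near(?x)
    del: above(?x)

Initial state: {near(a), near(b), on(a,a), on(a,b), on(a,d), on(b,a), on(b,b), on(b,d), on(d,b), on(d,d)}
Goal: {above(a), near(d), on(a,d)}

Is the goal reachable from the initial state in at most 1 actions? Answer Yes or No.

No

1. drop(a,d)  →  {above(a), near(b), on(a,a), on(a,b), on(a,d), on(b,a), on(b,b), on(b,d), on(d,b), on(d,d)}
2. free(d,d)  →  {above(a), above(d), near(b), on(a,a), on(a,b), on(a,d), on(b,a), on(b,b), on(b,d), on(d,b), on(d,d)}
3. step(d,b)  →  {above(a), above(b), near(b), near(d), on(a,a), on(a,b), on(a,d), on(b,a), on(b,b), on(b,d), on(d,b), on(d,d)}
optimal plan length = 3; 3 > 1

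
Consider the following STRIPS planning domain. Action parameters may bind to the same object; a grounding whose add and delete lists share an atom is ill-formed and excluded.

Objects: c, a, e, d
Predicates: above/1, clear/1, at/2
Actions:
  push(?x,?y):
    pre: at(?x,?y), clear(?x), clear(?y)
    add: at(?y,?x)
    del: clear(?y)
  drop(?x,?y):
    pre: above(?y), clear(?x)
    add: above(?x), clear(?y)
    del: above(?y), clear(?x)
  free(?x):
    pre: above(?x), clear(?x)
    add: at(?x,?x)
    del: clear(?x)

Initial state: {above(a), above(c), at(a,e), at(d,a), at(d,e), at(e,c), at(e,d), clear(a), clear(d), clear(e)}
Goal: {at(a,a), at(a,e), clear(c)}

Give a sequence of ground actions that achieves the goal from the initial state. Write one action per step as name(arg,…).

1. drop(e,c)  →  {above(a), above(e), at(a,e), at(d,a), at(d,e), at(e,c), at(e,d), clear(a), clear(c), clear(d)}
2. free(a)  →  {above(a), above(e), at(a,a), at(a,e), at(d,a), at(d,e), at(e,c), at(e,d), clear(c), clear(d)}

drop(e,c); free(a)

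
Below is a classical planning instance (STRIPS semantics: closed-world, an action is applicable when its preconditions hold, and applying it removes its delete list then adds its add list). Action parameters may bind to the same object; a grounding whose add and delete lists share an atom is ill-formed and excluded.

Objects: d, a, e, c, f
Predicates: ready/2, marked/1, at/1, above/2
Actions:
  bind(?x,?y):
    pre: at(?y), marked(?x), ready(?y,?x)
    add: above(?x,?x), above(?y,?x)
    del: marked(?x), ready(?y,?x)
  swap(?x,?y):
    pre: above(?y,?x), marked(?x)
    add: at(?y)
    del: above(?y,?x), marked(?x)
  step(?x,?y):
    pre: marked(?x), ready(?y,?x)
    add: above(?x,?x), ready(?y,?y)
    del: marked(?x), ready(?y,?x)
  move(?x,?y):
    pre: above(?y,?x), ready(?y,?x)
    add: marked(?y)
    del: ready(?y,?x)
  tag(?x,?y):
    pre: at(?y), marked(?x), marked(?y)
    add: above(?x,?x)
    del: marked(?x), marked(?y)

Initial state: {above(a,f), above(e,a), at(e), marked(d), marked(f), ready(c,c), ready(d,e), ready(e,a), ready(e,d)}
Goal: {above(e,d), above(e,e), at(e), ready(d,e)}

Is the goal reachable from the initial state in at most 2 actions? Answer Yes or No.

1. bind(d,e)  →  {above(a,f), above(d,d), above(e,a), above(e,d), at(e), marked(f), ready(c,c), ready(d,e), ready(e,a)}
2. move(a,e)  →  {above(a,f), above(d,d), above(e,a), above(e,d), at(e), marked(e), marked(f), ready(c,c), ready(d,e)}
3. tag(e,e)  →  {above(a,f), above(d,d), above(e,a), above(e,d), above(e,e), at(e), marked(f), ready(c,c), ready(d,e)}
optimal plan length = 3; 3 > 2

No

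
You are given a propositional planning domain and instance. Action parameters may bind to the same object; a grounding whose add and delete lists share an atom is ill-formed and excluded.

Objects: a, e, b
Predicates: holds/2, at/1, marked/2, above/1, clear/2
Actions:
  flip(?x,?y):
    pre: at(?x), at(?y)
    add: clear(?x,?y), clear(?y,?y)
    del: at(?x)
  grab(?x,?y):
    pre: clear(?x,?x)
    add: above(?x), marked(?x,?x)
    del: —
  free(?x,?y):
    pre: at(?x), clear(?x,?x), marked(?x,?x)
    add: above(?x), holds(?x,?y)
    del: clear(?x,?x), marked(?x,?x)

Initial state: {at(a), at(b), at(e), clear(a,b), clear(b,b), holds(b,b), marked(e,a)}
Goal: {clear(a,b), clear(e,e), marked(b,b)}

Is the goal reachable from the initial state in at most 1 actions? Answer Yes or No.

1. flip(a,e)  →  {at(b), at(e), clear(a,b), clear(a,e), clear(b,b), clear(e,e), holds(b,b), marked(e,a)}
2. grab(b,a)  →  {above(b), at(b), at(e), clear(a,b), clear(a,e), clear(b,b), clear(e,e), holds(b,b), marked(b,b), marked(e,a)}
optimal plan length = 2; 2 > 1

No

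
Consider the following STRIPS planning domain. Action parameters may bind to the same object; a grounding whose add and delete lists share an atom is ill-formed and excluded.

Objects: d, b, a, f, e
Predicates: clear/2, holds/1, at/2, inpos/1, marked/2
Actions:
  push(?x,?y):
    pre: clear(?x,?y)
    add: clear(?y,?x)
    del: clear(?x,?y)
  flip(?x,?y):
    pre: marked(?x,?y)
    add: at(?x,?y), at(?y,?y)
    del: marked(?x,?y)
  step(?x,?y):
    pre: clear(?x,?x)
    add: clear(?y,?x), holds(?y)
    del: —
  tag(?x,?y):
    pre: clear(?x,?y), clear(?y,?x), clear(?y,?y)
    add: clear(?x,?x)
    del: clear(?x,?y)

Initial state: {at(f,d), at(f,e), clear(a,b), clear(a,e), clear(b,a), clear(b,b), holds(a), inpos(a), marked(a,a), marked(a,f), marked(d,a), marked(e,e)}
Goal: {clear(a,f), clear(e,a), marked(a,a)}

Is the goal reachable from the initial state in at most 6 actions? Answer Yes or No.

Yes

1. push(a,e)  →  {at(f,d), at(f,e), clear(a,b), clear(b,a), clear(b,b), clear(e,a), holds(a), inpos(a), marked(a,a), marked(a,f), marked(d,a), marked(e,e)}
2. tag(a,b)  →  {at(f,d), at(f,e), clear(a,a), clear(b,a), clear(b,b), clear(e,a), holds(a), inpos(a), marked(a,a), marked(a,f), marked(d,a), marked(e,e)}
3. step(a,f)  →  {at(f,d), at(f,e), clear(a,a), clear(b,a), clear(b,b), clear(e,a), clear(f,a), holds(a), holds(f), inpos(a), marked(a,a), marked(a,f), marked(d,a), marked(e,e)}
4. push(f,a)  →  {at(f,d), at(f,e), clear(a,a), clear(a,f), clear(b,a), clear(b,b), clear(e,a), holds(a), holds(f), inpos(a), marked(a,a), marked(a,f), marked(d,a), marked(e,e)}
optimal plan length = 4; 4 ≤ 6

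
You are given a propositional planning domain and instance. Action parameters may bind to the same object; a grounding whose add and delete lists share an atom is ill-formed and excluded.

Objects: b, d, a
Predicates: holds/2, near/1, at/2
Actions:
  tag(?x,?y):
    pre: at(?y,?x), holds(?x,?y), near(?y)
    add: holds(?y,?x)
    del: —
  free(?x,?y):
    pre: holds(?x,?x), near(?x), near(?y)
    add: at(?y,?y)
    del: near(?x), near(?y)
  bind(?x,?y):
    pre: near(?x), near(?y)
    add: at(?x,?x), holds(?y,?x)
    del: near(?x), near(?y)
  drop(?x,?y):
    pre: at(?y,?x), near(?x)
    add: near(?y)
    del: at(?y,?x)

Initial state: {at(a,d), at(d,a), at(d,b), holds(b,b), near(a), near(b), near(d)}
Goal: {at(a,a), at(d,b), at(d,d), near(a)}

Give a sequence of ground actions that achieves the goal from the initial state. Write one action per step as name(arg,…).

free(b,a); drop(d,a); bind(d,d)

1. free(b,a)  →  {at(a,a), at(a,d), at(d,a), at(d,b), holds(b,b), near(d)}
2. drop(d,a)  →  {at(a,a), at(d,a), at(d,b), holds(b,b), near(a), near(d)}
3. bind(d,d)  →  {at(a,a), at(d,a), at(d,b), at(d,d), holds(b,b), holds(d,d), near(a)}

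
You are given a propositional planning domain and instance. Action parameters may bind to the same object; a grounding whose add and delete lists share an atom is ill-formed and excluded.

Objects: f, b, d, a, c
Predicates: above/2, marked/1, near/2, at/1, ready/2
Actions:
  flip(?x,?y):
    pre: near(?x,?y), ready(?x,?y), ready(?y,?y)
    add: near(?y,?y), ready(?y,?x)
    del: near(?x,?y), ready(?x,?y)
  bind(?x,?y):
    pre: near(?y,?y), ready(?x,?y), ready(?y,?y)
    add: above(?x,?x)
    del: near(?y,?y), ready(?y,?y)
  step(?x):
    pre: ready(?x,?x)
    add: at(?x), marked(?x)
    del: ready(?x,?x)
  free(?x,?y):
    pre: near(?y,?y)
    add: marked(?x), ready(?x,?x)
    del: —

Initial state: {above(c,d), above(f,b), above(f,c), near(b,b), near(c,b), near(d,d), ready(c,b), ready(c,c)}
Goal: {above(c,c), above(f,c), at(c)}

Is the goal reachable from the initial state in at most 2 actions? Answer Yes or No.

No

1. step(c)  →  {above(c,d), above(f,b), above(f,c), at(c), marked(c), near(b,b), near(c,b), near(d,d), ready(c,b)}
2. free(b,b)  →  {above(c,d), above(f,b), above(f,c), at(c), marked(b), marked(c), near(b,b), near(c,b), near(d,d), ready(b,b), ready(c,b)}
3. bind(c,b)  →  {above(c,c), above(c,d), above(f,b), above(f,c), at(c), marked(b), marked(c), near(c,b), near(d,d), ready(c,b)}
optimal plan length = 3; 3 > 2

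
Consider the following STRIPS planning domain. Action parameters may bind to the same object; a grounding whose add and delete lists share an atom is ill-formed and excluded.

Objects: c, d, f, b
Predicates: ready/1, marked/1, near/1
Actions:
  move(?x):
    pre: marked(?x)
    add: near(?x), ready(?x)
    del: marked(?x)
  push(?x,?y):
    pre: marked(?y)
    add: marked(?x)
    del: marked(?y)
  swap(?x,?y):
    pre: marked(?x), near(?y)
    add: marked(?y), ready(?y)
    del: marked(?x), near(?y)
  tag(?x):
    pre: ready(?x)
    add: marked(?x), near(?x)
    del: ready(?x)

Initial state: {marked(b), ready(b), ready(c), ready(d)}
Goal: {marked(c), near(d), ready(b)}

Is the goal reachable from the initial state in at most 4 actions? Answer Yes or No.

Yes

1. push(c,b)  →  {marked(c), ready(b), ready(c), ready(d)}
2. tag(d)  →  {marked(c), marked(d), near(d), ready(b), ready(c)}
optimal plan length = 2; 2 ≤ 4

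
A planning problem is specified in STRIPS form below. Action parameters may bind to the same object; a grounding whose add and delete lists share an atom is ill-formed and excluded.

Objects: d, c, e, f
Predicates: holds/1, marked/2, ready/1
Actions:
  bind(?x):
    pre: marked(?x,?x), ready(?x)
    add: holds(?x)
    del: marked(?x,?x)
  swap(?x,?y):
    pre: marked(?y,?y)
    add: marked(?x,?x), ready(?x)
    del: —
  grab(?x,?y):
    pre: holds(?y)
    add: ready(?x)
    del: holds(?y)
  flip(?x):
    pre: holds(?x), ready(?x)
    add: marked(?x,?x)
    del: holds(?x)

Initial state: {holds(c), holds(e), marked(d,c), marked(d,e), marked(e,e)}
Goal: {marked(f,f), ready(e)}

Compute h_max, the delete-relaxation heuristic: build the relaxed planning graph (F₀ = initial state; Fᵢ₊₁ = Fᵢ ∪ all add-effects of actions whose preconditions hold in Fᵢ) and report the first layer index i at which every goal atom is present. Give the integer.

1

F0 = init (5 atoms)
F1 = F0 ∪ {marked(c,c), marked(d,d), marked(f,f), ready(c), ready(d), ready(e), ready(f)}  (12 atoms)
goal ⊆ F1  ⇒  h_max = 1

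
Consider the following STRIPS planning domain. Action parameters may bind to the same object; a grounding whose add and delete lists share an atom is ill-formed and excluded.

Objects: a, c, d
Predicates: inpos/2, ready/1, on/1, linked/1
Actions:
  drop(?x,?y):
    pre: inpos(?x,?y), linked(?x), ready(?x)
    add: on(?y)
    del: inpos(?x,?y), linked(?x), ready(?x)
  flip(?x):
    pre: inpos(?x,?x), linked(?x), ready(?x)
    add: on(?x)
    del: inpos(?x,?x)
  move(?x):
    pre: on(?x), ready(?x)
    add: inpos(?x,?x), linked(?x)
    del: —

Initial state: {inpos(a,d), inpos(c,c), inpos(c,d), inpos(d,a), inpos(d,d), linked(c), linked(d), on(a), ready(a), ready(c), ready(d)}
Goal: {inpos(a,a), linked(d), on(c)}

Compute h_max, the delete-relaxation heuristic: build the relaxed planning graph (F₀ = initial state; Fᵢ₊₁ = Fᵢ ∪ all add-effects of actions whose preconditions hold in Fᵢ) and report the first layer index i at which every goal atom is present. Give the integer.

1

F0 = init (11 atoms)
F1 = F0 ∪ {inpos(a,a), linked(a), on(c), on(d)}  (15 atoms)
goal ⊆ F1  ⇒  h_max = 1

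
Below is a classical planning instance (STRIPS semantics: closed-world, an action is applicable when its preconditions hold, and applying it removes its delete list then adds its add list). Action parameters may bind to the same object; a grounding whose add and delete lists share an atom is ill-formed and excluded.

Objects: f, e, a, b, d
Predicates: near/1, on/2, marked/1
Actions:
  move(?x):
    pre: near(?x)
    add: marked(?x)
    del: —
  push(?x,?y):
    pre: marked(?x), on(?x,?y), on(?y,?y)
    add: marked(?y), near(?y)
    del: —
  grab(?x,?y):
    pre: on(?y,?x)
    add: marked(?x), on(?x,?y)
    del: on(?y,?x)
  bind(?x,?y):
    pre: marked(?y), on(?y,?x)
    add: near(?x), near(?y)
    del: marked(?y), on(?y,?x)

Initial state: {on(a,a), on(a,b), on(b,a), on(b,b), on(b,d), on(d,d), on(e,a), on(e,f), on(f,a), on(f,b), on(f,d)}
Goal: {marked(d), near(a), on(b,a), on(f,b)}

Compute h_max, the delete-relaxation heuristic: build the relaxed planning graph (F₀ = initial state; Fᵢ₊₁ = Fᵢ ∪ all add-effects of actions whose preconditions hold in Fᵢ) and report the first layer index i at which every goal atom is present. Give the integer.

F0 = init (11 atoms)
F1 = F0 ∪ {marked(a), marked(b), marked(d), marked(f), on(a,e), on(a,f), on(b,f), on(d,b), on(d,f), on(f,e)}  (21 atoms)
F2 = F1 ∪ {marked(e), near(a), near(b), near(d), near(e), near(f)}  (27 atoms)
goal ⊆ F2  ⇒  h_max = 2

2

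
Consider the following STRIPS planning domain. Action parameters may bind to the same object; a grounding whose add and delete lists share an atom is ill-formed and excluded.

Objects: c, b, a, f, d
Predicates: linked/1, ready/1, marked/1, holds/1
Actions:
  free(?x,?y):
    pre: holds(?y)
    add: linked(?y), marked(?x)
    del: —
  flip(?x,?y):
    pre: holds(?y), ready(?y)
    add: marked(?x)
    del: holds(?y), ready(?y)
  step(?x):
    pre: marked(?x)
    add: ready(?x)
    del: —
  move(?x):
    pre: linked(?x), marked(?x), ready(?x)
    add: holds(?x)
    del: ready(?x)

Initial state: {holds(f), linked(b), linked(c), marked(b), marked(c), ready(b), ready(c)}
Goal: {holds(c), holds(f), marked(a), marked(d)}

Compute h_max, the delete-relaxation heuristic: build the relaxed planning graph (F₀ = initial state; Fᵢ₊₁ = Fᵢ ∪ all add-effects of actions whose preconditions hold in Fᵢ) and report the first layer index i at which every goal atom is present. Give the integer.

1

F0 = init (7 atoms)
F1 = F0 ∪ {holds(b), holds(c), linked(f), marked(a), marked(d), marked(f)}  (13 atoms)
goal ⊆ F1  ⇒  h_max = 1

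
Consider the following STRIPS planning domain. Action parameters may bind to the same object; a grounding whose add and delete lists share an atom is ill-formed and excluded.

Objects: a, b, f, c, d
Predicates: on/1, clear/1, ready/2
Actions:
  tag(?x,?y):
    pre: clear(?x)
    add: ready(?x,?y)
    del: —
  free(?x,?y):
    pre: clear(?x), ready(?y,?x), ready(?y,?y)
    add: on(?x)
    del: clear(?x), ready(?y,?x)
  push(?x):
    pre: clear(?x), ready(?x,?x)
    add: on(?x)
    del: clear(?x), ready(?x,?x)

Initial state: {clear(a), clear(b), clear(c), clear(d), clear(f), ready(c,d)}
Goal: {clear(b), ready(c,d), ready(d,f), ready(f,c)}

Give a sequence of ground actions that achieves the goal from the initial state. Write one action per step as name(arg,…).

1. tag(f,c)  →  {clear(a), clear(b), clear(c), clear(d), clear(f), ready(c,d), ready(f,c)}
2. tag(d,f)  →  {clear(a), clear(b), clear(c), clear(d), clear(f), ready(c,d), ready(d,f), ready(f,c)}

tag(f,c); tag(d,f)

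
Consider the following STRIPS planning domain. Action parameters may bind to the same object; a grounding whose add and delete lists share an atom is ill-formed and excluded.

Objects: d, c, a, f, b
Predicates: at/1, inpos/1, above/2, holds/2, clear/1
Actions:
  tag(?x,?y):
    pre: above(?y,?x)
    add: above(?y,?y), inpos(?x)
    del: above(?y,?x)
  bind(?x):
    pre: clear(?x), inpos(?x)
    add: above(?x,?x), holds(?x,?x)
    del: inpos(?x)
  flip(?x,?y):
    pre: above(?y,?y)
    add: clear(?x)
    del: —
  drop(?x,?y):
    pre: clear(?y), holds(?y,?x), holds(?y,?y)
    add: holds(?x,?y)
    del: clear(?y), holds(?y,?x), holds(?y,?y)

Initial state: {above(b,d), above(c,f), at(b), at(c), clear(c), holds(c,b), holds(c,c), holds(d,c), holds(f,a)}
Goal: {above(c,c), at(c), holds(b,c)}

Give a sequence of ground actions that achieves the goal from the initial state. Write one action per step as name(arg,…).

1. tag(f,c)  →  {above(b,d), above(c,c), at(b), at(c), clear(c), holds(c,b), holds(c,c), holds(d,c), holds(f,a), inpos(f)}
2. drop(b,c)  →  {above(b,d), above(c,c), at(b), at(c), holds(b,c), holds(d,c), holds(f,a), inpos(f)}

tag(f,c); drop(b,c)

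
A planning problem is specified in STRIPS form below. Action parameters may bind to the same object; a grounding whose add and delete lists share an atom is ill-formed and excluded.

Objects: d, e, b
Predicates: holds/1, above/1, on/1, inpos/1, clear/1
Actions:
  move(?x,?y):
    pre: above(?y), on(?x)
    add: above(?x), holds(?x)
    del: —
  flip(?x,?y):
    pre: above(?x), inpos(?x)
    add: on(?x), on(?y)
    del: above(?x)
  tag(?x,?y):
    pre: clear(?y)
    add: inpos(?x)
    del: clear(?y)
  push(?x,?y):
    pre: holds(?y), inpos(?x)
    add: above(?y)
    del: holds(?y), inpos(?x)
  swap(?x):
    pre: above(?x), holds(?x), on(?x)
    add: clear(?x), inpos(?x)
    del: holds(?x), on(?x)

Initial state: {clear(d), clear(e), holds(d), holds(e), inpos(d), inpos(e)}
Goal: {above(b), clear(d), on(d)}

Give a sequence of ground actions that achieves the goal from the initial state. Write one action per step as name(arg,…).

1. push(e,d)  →  {above(d), clear(d), clear(e), holds(e), inpos(d)}
2. flip(d,b)  →  {clear(d), clear(e), holds(e), inpos(d), on(b), on(d)}
3. push(d,e)  →  {above(e), clear(d), clear(e), on(b), on(d)}
4. move(b,e)  →  {above(b), above(e), clear(d), clear(e), holds(b), on(b), on(d)}

push(e,d); flip(d,b); push(d,e); move(b,e)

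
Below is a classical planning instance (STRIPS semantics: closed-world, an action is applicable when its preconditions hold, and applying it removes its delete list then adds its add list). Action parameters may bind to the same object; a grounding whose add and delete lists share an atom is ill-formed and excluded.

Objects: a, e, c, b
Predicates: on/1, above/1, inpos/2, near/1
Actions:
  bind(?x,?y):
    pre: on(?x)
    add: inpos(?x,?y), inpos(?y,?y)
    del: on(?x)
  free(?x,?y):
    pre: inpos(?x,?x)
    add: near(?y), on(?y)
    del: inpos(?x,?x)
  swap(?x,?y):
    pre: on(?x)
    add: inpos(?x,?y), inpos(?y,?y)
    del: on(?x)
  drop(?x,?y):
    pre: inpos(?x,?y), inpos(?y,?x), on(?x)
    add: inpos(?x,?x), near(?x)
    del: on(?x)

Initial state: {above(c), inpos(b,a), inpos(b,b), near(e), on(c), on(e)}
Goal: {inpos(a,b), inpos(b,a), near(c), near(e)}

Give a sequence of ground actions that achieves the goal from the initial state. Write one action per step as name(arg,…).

free(b,a); bind(a,b); free(b,c)

1. free(b,a)  →  {above(c), inpos(b,a), near(a), near(e), on(a), on(c), on(e)}
2. bind(a,b)  →  {above(c), inpos(a,b), inpos(b,a), inpos(b,b), near(a), near(e), on(c), on(e)}
3. free(b,c)  →  {above(c), inpos(a,b), inpos(b,a), near(a), near(c), near(e), on(c), on(e)}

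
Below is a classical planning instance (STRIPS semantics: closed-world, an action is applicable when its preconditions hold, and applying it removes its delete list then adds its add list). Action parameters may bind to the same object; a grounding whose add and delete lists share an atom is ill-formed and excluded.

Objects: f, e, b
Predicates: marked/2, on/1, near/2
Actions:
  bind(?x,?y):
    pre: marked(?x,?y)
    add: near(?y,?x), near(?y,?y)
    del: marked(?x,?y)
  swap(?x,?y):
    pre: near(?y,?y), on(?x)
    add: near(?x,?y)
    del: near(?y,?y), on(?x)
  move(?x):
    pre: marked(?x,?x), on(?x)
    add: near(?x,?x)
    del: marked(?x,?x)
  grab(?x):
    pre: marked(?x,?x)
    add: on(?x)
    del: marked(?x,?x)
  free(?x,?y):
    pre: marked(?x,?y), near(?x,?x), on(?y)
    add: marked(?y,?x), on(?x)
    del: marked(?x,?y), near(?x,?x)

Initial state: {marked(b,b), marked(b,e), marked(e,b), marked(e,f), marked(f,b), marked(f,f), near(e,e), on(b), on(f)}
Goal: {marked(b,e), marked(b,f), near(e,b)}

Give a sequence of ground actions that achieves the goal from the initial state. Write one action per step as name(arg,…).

bind(f,f); bind(b,e); free(f,b); free(e,b)

1. bind(f,f)  →  {marked(b,b), marked(b,e), marked(e,b), marked(e,f), marked(f,b), near(e,e), near(f,f), on(b), on(f)}
2. bind(b,e)  →  {marked(b,b), marked(e,b), marked(e,f), marked(f,b), near(e,b), near(e,e), near(f,f), on(b), on(f)}
3. free(f,b)  →  {marked(b,b), marked(b,f), marked(e,b), marked(e,f), near(e,b), near(e,e), on(b), on(f)}
4. free(e,b)  →  {marked(b,b), marked(b,e), marked(b,f), marked(e,f), near(e,b), on(b), on(e), on(f)}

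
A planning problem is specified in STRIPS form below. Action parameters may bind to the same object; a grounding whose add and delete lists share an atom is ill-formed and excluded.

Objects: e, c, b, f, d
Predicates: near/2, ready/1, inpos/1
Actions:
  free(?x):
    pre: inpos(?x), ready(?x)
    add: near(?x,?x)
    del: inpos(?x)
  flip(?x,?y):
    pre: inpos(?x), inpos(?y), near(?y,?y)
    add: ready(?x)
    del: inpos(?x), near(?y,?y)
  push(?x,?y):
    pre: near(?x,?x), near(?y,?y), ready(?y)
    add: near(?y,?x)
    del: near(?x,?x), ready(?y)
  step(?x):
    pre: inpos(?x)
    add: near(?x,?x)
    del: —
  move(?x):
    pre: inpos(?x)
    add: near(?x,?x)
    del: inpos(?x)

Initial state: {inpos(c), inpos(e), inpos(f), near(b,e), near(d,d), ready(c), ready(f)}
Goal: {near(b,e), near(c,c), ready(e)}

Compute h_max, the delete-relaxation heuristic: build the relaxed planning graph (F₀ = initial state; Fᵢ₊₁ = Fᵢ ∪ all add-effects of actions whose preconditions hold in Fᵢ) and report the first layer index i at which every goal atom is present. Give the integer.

2

F0 = init (7 atoms)
F1 = F0 ∪ {near(c,c), near(e,e), near(f,f)}  (10 atoms)
F2 = F1 ∪ {near(c,d), near(c,e), near(c,f), near(f,c), near(f,d), near(f,e), ready(e)}  (17 atoms)
goal ⊆ F2  ⇒  h_max = 2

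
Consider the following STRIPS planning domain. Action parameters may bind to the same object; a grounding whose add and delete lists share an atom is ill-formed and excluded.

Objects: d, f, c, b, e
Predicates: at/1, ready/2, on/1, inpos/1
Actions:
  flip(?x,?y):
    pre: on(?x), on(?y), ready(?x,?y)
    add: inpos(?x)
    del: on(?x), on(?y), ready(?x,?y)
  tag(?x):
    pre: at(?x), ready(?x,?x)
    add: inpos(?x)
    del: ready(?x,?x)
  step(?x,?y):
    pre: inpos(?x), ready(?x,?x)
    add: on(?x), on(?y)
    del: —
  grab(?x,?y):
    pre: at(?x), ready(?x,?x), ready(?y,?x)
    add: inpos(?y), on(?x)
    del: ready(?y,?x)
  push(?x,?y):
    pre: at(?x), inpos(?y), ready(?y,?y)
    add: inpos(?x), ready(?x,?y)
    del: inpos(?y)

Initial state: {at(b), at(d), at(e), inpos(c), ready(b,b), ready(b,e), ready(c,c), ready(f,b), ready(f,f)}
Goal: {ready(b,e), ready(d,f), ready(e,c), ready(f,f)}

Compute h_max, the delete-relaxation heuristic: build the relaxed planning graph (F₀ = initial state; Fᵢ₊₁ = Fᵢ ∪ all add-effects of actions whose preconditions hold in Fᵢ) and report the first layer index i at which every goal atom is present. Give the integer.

2

F0 = init (9 atoms)
F1 = F0 ∪ {inpos(b), inpos(d), inpos(e), inpos(f), on(b), on(c), on(d), on(e), on(f), ready(b,c), ready(d,c), ready(e,c)}  (21 atoms)
F2 = F1 ∪ {ready(b,f), ready(d,b), ready(d,f), ready(e,b), ready(e,f)}  (26 atoms)
goal ⊆ F2  ⇒  h_max = 2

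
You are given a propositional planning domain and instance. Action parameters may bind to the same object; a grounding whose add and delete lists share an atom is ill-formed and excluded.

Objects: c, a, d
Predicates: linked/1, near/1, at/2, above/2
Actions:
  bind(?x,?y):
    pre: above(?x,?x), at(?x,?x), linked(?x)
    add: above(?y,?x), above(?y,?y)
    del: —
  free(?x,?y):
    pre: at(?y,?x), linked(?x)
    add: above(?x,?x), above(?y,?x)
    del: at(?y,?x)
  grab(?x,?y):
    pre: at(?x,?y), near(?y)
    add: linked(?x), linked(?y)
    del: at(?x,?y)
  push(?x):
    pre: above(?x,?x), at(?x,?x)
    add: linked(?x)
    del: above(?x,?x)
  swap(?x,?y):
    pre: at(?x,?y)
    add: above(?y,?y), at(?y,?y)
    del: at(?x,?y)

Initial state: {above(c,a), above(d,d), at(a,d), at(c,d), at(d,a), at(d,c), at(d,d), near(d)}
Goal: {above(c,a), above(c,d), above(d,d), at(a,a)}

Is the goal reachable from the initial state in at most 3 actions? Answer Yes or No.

1. grab(c,d)  →  {above(c,a), above(d,d), at(a,d), at(d,a), at(d,c), at(d,d), linked(c), linked(d), near(d)}
2. bind(d,c)  →  {above(c,a), above(c,c), above(c,d), above(d,d), at(a,d), at(d,a), at(d,c), at(d,d), linked(c), linked(d), near(d)}
3. swap(d,a)  →  {above(a,a), above(c,a), above(c,c), above(c,d), above(d,d), at(a,a), at(a,d), at(d,c), at(d,d), linked(c), linked(d), near(d)}
optimal plan length = 3; 3 ≤ 3

Yes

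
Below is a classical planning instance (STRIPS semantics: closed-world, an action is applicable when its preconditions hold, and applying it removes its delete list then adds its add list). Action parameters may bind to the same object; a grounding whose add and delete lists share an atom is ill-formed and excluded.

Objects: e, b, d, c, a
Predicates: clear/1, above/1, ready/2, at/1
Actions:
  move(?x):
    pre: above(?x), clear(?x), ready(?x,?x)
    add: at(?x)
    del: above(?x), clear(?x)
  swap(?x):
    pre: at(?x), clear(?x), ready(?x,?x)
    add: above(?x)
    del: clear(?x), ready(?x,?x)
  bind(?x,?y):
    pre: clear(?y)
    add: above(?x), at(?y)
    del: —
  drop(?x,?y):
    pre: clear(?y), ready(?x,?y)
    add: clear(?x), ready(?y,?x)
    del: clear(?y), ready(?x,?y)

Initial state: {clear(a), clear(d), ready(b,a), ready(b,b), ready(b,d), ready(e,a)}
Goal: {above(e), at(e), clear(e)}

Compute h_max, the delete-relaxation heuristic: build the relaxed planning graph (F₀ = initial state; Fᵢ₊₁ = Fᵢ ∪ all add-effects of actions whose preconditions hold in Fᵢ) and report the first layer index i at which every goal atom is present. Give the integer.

F0 = init (6 atoms)
F1 = F0 ∪ {above(a), above(b), above(c), above(d), above(e), at(a), at(d), clear(b), clear(e), ready(a,b), ready(a,e), ready(d,b)}  (18 atoms)
F2 = F1 ∪ {at(b), at(e)}  (20 atoms)
goal ⊆ F2  ⇒  h_max = 2

2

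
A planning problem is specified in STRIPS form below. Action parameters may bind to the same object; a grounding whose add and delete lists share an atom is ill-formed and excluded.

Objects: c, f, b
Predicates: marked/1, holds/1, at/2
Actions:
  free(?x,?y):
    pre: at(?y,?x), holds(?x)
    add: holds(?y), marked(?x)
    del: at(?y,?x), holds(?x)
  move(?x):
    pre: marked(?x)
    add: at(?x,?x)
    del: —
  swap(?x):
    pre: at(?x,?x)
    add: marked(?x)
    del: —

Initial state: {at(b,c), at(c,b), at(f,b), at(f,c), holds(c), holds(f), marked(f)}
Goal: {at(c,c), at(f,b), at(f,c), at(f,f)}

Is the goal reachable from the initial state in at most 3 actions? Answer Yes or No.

Yes

1. free(c,b)  →  {at(c,b), at(f,b), at(f,c), holds(b), holds(f), marked(c), marked(f)}
2. move(c)  →  {at(c,b), at(c,c), at(f,b), at(f,c), holds(b), holds(f), marked(c), marked(f)}
3. move(f)  →  {at(c,b), at(c,c), at(f,b), at(f,c), at(f,f), holds(b), holds(f), marked(c), marked(f)}
optimal plan length = 3; 3 ≤ 3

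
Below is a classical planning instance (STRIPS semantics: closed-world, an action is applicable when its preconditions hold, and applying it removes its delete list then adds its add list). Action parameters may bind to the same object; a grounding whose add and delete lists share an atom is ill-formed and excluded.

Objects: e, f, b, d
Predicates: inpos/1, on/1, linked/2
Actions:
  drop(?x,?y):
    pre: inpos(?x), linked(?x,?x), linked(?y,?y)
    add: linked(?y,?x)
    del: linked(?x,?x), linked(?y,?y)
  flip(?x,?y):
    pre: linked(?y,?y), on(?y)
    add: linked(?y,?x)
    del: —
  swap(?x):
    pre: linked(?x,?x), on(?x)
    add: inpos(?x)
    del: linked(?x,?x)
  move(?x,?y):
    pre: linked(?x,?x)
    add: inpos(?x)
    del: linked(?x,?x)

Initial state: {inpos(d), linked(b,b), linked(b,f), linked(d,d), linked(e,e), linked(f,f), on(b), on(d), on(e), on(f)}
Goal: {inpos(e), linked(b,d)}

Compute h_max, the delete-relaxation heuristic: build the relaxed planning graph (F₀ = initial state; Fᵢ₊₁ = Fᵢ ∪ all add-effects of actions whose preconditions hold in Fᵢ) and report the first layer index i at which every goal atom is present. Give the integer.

1

F0 = init (10 atoms)
F1 = F0 ∪ {inpos(b), inpos(e), inpos(f), linked(b,d), linked(b,e), linked(d,b), linked(d,e), linked(d,f), linked(e,b), linked(e,d), linked(e,f), linked(f,b), linked(f,d), linked(f,e)}  (24 atoms)
goal ⊆ F1  ⇒  h_max = 1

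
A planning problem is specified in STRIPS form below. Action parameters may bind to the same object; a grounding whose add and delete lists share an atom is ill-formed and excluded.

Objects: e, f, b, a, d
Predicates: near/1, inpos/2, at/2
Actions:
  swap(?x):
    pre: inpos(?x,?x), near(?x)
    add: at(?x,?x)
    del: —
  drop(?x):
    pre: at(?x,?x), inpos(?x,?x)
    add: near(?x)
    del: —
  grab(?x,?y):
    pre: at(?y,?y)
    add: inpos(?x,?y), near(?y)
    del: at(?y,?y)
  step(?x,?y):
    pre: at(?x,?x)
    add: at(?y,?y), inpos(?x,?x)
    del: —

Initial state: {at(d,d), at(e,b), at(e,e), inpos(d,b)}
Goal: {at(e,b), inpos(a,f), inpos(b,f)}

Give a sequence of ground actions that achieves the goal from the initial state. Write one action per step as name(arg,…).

1. step(e,f)  →  {at(d,d), at(e,b), at(e,e), at(f,f), inpos(d,b), inpos(e,e)}
2. grab(b,f)  →  {at(d,d), at(e,b), at(e,e), inpos(b,f), inpos(d,b), inpos(e,e), near(f)}
3. step(e,f)  →  {at(d,d), at(e,b), at(e,e), at(f,f), inpos(b,f), inpos(d,b), inpos(e,e), near(f)}
4. grab(a,f)  →  {at(d,d), at(e,b), at(e,e), inpos(a,f), inpos(b,f), inpos(d,b), inpos(e,e), near(f)}

step(e,f); grab(b,f); step(e,f); grab(a,f)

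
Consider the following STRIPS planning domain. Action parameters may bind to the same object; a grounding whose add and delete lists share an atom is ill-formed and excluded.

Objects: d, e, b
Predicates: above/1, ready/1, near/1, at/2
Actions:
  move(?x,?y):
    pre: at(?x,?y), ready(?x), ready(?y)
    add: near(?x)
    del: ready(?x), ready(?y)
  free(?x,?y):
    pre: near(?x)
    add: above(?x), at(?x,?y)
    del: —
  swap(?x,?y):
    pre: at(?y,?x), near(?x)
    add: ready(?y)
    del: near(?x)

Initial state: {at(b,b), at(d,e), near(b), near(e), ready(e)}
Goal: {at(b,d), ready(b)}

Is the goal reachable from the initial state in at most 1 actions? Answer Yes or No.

1. free(b,d)  →  {above(b), at(b,b), at(b,d), at(d,e), near(b), near(e), ready(e)}
2. swap(b,b)  →  {above(b), at(b,b), at(b,d), at(d,e), near(e), ready(b), ready(e)}
optimal plan length = 2; 2 > 1

No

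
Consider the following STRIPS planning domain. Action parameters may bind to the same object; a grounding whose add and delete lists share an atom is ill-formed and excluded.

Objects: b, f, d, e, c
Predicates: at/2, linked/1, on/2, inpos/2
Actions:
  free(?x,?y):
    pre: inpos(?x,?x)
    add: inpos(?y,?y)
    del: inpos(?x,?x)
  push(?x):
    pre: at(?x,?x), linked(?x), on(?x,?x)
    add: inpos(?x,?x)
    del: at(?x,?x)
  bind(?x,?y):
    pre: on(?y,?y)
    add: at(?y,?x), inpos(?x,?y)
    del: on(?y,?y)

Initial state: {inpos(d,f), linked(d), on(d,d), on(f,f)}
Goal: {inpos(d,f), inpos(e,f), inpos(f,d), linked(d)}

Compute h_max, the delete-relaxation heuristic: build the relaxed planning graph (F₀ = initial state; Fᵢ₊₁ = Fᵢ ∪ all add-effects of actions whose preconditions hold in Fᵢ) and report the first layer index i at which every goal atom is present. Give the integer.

1

F0 = init (4 atoms)
F1 = F0 ∪ {at(d,b), at(d,c), at(d,d), at(d,e), at(d,f), at(f,b), at(f,c), at(f,d), at(f,e), at(f,f), inpos(b,d), inpos(b,f), inpos(c,d), inpos(c,f), inpos(d,d), inpos(e,d), inpos(e,f), inpos(f,d), inpos(f,f)}  (23 atoms)
goal ⊆ F1  ⇒  h_max = 1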